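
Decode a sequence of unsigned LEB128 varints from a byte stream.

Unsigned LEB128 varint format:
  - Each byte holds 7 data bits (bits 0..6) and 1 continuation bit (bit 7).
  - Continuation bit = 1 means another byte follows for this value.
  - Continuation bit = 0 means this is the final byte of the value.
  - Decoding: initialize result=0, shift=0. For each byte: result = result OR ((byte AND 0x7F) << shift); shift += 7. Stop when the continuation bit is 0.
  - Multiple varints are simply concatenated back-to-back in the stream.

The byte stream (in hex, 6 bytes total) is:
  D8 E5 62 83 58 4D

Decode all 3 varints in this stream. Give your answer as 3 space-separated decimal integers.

  byte[0]=0xD8 cont=1 payload=0x58=88: acc |= 88<<0 -> acc=88 shift=7
  byte[1]=0xE5 cont=1 payload=0x65=101: acc |= 101<<7 -> acc=13016 shift=14
  byte[2]=0x62 cont=0 payload=0x62=98: acc |= 98<<14 -> acc=1618648 shift=21 [end]
Varint 1: bytes[0:3] = D8 E5 62 -> value 1618648 (3 byte(s))
  byte[3]=0x83 cont=1 payload=0x03=3: acc |= 3<<0 -> acc=3 shift=7
  byte[4]=0x58 cont=0 payload=0x58=88: acc |= 88<<7 -> acc=11267 shift=14 [end]
Varint 2: bytes[3:5] = 83 58 -> value 11267 (2 byte(s))
  byte[5]=0x4D cont=0 payload=0x4D=77: acc |= 77<<0 -> acc=77 shift=7 [end]
Varint 3: bytes[5:6] = 4D -> value 77 (1 byte(s))

Answer: 1618648 11267 77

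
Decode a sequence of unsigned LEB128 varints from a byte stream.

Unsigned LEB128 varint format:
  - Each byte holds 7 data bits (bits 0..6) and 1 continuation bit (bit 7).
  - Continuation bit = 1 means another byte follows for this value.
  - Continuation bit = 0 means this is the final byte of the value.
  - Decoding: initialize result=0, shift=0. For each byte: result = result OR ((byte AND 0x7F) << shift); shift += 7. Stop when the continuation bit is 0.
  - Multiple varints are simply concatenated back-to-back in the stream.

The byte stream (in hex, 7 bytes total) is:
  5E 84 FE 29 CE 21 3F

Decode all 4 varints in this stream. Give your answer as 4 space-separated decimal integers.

Answer: 94 687876 4302 63

Derivation:
  byte[0]=0x5E cont=0 payload=0x5E=94: acc |= 94<<0 -> acc=94 shift=7 [end]
Varint 1: bytes[0:1] = 5E -> value 94 (1 byte(s))
  byte[1]=0x84 cont=1 payload=0x04=4: acc |= 4<<0 -> acc=4 shift=7
  byte[2]=0xFE cont=1 payload=0x7E=126: acc |= 126<<7 -> acc=16132 shift=14
  byte[3]=0x29 cont=0 payload=0x29=41: acc |= 41<<14 -> acc=687876 shift=21 [end]
Varint 2: bytes[1:4] = 84 FE 29 -> value 687876 (3 byte(s))
  byte[4]=0xCE cont=1 payload=0x4E=78: acc |= 78<<0 -> acc=78 shift=7
  byte[5]=0x21 cont=0 payload=0x21=33: acc |= 33<<7 -> acc=4302 shift=14 [end]
Varint 3: bytes[4:6] = CE 21 -> value 4302 (2 byte(s))
  byte[6]=0x3F cont=0 payload=0x3F=63: acc |= 63<<0 -> acc=63 shift=7 [end]
Varint 4: bytes[6:7] = 3F -> value 63 (1 byte(s))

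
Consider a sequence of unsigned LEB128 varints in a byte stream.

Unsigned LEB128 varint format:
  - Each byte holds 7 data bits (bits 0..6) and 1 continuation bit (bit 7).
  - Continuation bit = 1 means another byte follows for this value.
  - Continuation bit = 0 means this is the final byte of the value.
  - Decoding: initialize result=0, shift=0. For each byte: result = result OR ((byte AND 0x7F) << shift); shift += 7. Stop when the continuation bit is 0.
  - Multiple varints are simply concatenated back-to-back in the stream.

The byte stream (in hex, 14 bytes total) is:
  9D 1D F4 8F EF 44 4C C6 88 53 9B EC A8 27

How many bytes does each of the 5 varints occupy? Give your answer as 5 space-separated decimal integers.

Answer: 2 4 1 3 4

Derivation:
  byte[0]=0x9D cont=1 payload=0x1D=29: acc |= 29<<0 -> acc=29 shift=7
  byte[1]=0x1D cont=0 payload=0x1D=29: acc |= 29<<7 -> acc=3741 shift=14 [end]
Varint 1: bytes[0:2] = 9D 1D -> value 3741 (2 byte(s))
  byte[2]=0xF4 cont=1 payload=0x74=116: acc |= 116<<0 -> acc=116 shift=7
  byte[3]=0x8F cont=1 payload=0x0F=15: acc |= 15<<7 -> acc=2036 shift=14
  byte[4]=0xEF cont=1 payload=0x6F=111: acc |= 111<<14 -> acc=1820660 shift=21
  byte[5]=0x44 cont=0 payload=0x44=68: acc |= 68<<21 -> acc=144426996 shift=28 [end]
Varint 2: bytes[2:6] = F4 8F EF 44 -> value 144426996 (4 byte(s))
  byte[6]=0x4C cont=0 payload=0x4C=76: acc |= 76<<0 -> acc=76 shift=7 [end]
Varint 3: bytes[6:7] = 4C -> value 76 (1 byte(s))
  byte[7]=0xC6 cont=1 payload=0x46=70: acc |= 70<<0 -> acc=70 shift=7
  byte[8]=0x88 cont=1 payload=0x08=8: acc |= 8<<7 -> acc=1094 shift=14
  byte[9]=0x53 cont=0 payload=0x53=83: acc |= 83<<14 -> acc=1360966 shift=21 [end]
Varint 4: bytes[7:10] = C6 88 53 -> value 1360966 (3 byte(s))
  byte[10]=0x9B cont=1 payload=0x1B=27: acc |= 27<<0 -> acc=27 shift=7
  byte[11]=0xEC cont=1 payload=0x6C=108: acc |= 108<<7 -> acc=13851 shift=14
  byte[12]=0xA8 cont=1 payload=0x28=40: acc |= 40<<14 -> acc=669211 shift=21
  byte[13]=0x27 cont=0 payload=0x27=39: acc |= 39<<21 -> acc=82458139 shift=28 [end]
Varint 5: bytes[10:14] = 9B EC A8 27 -> value 82458139 (4 byte(s))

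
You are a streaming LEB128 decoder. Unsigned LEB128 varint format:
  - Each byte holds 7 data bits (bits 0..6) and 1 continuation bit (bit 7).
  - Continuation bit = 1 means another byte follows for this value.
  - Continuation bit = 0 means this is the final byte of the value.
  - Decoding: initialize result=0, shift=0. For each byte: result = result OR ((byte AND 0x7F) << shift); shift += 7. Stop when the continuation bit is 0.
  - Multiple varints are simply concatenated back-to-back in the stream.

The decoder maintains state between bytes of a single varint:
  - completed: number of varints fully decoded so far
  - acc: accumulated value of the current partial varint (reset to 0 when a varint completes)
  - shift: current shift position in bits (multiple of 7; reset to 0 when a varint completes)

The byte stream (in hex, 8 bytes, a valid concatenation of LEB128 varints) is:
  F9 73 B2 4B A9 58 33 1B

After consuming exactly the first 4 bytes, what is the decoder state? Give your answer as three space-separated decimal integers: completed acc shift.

Answer: 2 0 0

Derivation:
byte[0]=0xF9 cont=1 payload=0x79: acc |= 121<<0 -> completed=0 acc=121 shift=7
byte[1]=0x73 cont=0 payload=0x73: varint #1 complete (value=14841); reset -> completed=1 acc=0 shift=0
byte[2]=0xB2 cont=1 payload=0x32: acc |= 50<<0 -> completed=1 acc=50 shift=7
byte[3]=0x4B cont=0 payload=0x4B: varint #2 complete (value=9650); reset -> completed=2 acc=0 shift=0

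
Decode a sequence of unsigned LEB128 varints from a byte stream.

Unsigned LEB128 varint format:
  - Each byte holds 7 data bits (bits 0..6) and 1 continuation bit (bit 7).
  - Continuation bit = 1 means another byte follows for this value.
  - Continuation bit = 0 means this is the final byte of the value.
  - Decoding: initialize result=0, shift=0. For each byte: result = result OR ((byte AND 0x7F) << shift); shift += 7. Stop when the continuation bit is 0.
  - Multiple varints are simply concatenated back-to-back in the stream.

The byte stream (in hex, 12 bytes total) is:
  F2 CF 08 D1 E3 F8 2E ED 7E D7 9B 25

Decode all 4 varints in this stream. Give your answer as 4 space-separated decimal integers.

Answer: 141298 98447825 16237 609751

Derivation:
  byte[0]=0xF2 cont=1 payload=0x72=114: acc |= 114<<0 -> acc=114 shift=7
  byte[1]=0xCF cont=1 payload=0x4F=79: acc |= 79<<7 -> acc=10226 shift=14
  byte[2]=0x08 cont=0 payload=0x08=8: acc |= 8<<14 -> acc=141298 shift=21 [end]
Varint 1: bytes[0:3] = F2 CF 08 -> value 141298 (3 byte(s))
  byte[3]=0xD1 cont=1 payload=0x51=81: acc |= 81<<0 -> acc=81 shift=7
  byte[4]=0xE3 cont=1 payload=0x63=99: acc |= 99<<7 -> acc=12753 shift=14
  byte[5]=0xF8 cont=1 payload=0x78=120: acc |= 120<<14 -> acc=1978833 shift=21
  byte[6]=0x2E cont=0 payload=0x2E=46: acc |= 46<<21 -> acc=98447825 shift=28 [end]
Varint 2: bytes[3:7] = D1 E3 F8 2E -> value 98447825 (4 byte(s))
  byte[7]=0xED cont=1 payload=0x6D=109: acc |= 109<<0 -> acc=109 shift=7
  byte[8]=0x7E cont=0 payload=0x7E=126: acc |= 126<<7 -> acc=16237 shift=14 [end]
Varint 3: bytes[7:9] = ED 7E -> value 16237 (2 byte(s))
  byte[9]=0xD7 cont=1 payload=0x57=87: acc |= 87<<0 -> acc=87 shift=7
  byte[10]=0x9B cont=1 payload=0x1B=27: acc |= 27<<7 -> acc=3543 shift=14
  byte[11]=0x25 cont=0 payload=0x25=37: acc |= 37<<14 -> acc=609751 shift=21 [end]
Varint 4: bytes[9:12] = D7 9B 25 -> value 609751 (3 byte(s))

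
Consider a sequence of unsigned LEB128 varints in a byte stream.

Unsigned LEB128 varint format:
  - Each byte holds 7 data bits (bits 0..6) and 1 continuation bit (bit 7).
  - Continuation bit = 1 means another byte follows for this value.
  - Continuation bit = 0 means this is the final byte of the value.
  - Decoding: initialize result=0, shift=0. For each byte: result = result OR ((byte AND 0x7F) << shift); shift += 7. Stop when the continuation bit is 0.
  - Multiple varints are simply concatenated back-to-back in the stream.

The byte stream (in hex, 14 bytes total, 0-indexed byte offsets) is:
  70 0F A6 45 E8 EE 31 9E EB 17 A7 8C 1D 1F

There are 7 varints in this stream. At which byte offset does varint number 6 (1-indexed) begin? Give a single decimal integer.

Answer: 10

Derivation:
  byte[0]=0x70 cont=0 payload=0x70=112: acc |= 112<<0 -> acc=112 shift=7 [end]
Varint 1: bytes[0:1] = 70 -> value 112 (1 byte(s))
  byte[1]=0x0F cont=0 payload=0x0F=15: acc |= 15<<0 -> acc=15 shift=7 [end]
Varint 2: bytes[1:2] = 0F -> value 15 (1 byte(s))
  byte[2]=0xA6 cont=1 payload=0x26=38: acc |= 38<<0 -> acc=38 shift=7
  byte[3]=0x45 cont=0 payload=0x45=69: acc |= 69<<7 -> acc=8870 shift=14 [end]
Varint 3: bytes[2:4] = A6 45 -> value 8870 (2 byte(s))
  byte[4]=0xE8 cont=1 payload=0x68=104: acc |= 104<<0 -> acc=104 shift=7
  byte[5]=0xEE cont=1 payload=0x6E=110: acc |= 110<<7 -> acc=14184 shift=14
  byte[6]=0x31 cont=0 payload=0x31=49: acc |= 49<<14 -> acc=817000 shift=21 [end]
Varint 4: bytes[4:7] = E8 EE 31 -> value 817000 (3 byte(s))
  byte[7]=0x9E cont=1 payload=0x1E=30: acc |= 30<<0 -> acc=30 shift=7
  byte[8]=0xEB cont=1 payload=0x6B=107: acc |= 107<<7 -> acc=13726 shift=14
  byte[9]=0x17 cont=0 payload=0x17=23: acc |= 23<<14 -> acc=390558 shift=21 [end]
Varint 5: bytes[7:10] = 9E EB 17 -> value 390558 (3 byte(s))
  byte[10]=0xA7 cont=1 payload=0x27=39: acc |= 39<<0 -> acc=39 shift=7
  byte[11]=0x8C cont=1 payload=0x0C=12: acc |= 12<<7 -> acc=1575 shift=14
  byte[12]=0x1D cont=0 payload=0x1D=29: acc |= 29<<14 -> acc=476711 shift=21 [end]
Varint 6: bytes[10:13] = A7 8C 1D -> value 476711 (3 byte(s))
  byte[13]=0x1F cont=0 payload=0x1F=31: acc |= 31<<0 -> acc=31 shift=7 [end]
Varint 7: bytes[13:14] = 1F -> value 31 (1 byte(s))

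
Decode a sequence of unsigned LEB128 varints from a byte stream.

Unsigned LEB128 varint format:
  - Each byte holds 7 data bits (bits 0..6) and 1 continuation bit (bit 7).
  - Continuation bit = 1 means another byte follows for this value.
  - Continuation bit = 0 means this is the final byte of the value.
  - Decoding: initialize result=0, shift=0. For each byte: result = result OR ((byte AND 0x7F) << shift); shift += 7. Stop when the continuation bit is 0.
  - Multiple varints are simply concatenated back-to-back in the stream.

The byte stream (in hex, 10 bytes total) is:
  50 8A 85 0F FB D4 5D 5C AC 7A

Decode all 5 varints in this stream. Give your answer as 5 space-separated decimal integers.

  byte[0]=0x50 cont=0 payload=0x50=80: acc |= 80<<0 -> acc=80 shift=7 [end]
Varint 1: bytes[0:1] = 50 -> value 80 (1 byte(s))
  byte[1]=0x8A cont=1 payload=0x0A=10: acc |= 10<<0 -> acc=10 shift=7
  byte[2]=0x85 cont=1 payload=0x05=5: acc |= 5<<7 -> acc=650 shift=14
  byte[3]=0x0F cont=0 payload=0x0F=15: acc |= 15<<14 -> acc=246410 shift=21 [end]
Varint 2: bytes[1:4] = 8A 85 0F -> value 246410 (3 byte(s))
  byte[4]=0xFB cont=1 payload=0x7B=123: acc |= 123<<0 -> acc=123 shift=7
  byte[5]=0xD4 cont=1 payload=0x54=84: acc |= 84<<7 -> acc=10875 shift=14
  byte[6]=0x5D cont=0 payload=0x5D=93: acc |= 93<<14 -> acc=1534587 shift=21 [end]
Varint 3: bytes[4:7] = FB D4 5D -> value 1534587 (3 byte(s))
  byte[7]=0x5C cont=0 payload=0x5C=92: acc |= 92<<0 -> acc=92 shift=7 [end]
Varint 4: bytes[7:8] = 5C -> value 92 (1 byte(s))
  byte[8]=0xAC cont=1 payload=0x2C=44: acc |= 44<<0 -> acc=44 shift=7
  byte[9]=0x7A cont=0 payload=0x7A=122: acc |= 122<<7 -> acc=15660 shift=14 [end]
Varint 5: bytes[8:10] = AC 7A -> value 15660 (2 byte(s))

Answer: 80 246410 1534587 92 15660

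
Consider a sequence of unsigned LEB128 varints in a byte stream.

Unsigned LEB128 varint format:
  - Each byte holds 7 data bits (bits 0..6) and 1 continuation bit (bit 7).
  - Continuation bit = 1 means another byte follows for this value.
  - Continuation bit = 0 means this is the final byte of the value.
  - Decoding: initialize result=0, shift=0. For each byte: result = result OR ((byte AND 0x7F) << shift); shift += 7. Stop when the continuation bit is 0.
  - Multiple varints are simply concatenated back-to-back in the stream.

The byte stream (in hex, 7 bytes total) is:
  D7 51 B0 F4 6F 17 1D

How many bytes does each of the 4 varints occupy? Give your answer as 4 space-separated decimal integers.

  byte[0]=0xD7 cont=1 payload=0x57=87: acc |= 87<<0 -> acc=87 shift=7
  byte[1]=0x51 cont=0 payload=0x51=81: acc |= 81<<7 -> acc=10455 shift=14 [end]
Varint 1: bytes[0:2] = D7 51 -> value 10455 (2 byte(s))
  byte[2]=0xB0 cont=1 payload=0x30=48: acc |= 48<<0 -> acc=48 shift=7
  byte[3]=0xF4 cont=1 payload=0x74=116: acc |= 116<<7 -> acc=14896 shift=14
  byte[4]=0x6F cont=0 payload=0x6F=111: acc |= 111<<14 -> acc=1833520 shift=21 [end]
Varint 2: bytes[2:5] = B0 F4 6F -> value 1833520 (3 byte(s))
  byte[5]=0x17 cont=0 payload=0x17=23: acc |= 23<<0 -> acc=23 shift=7 [end]
Varint 3: bytes[5:6] = 17 -> value 23 (1 byte(s))
  byte[6]=0x1D cont=0 payload=0x1D=29: acc |= 29<<0 -> acc=29 shift=7 [end]
Varint 4: bytes[6:7] = 1D -> value 29 (1 byte(s))

Answer: 2 3 1 1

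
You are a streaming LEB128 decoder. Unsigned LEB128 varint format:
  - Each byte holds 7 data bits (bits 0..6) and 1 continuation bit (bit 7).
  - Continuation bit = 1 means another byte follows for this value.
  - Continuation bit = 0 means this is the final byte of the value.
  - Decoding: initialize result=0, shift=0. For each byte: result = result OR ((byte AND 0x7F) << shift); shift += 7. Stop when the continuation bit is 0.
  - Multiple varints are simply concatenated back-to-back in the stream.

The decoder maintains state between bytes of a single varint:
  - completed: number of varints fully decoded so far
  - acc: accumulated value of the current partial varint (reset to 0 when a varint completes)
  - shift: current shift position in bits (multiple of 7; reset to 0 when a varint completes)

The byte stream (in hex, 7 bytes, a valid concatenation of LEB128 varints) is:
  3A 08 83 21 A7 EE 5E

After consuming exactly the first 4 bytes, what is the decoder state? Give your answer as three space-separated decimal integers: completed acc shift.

Answer: 3 0 0

Derivation:
byte[0]=0x3A cont=0 payload=0x3A: varint #1 complete (value=58); reset -> completed=1 acc=0 shift=0
byte[1]=0x08 cont=0 payload=0x08: varint #2 complete (value=8); reset -> completed=2 acc=0 shift=0
byte[2]=0x83 cont=1 payload=0x03: acc |= 3<<0 -> completed=2 acc=3 shift=7
byte[3]=0x21 cont=0 payload=0x21: varint #3 complete (value=4227); reset -> completed=3 acc=0 shift=0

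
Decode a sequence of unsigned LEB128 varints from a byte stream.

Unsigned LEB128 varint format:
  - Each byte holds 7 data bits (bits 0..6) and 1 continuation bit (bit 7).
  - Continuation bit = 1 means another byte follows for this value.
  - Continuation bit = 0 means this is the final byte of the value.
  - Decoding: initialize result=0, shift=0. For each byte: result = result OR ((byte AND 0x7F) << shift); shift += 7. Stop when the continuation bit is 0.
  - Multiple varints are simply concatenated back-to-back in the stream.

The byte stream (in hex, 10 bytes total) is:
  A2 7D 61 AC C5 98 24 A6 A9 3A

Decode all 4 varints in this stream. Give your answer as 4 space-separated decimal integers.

Answer: 16034 97 75899564 955558

Derivation:
  byte[0]=0xA2 cont=1 payload=0x22=34: acc |= 34<<0 -> acc=34 shift=7
  byte[1]=0x7D cont=0 payload=0x7D=125: acc |= 125<<7 -> acc=16034 shift=14 [end]
Varint 1: bytes[0:2] = A2 7D -> value 16034 (2 byte(s))
  byte[2]=0x61 cont=0 payload=0x61=97: acc |= 97<<0 -> acc=97 shift=7 [end]
Varint 2: bytes[2:3] = 61 -> value 97 (1 byte(s))
  byte[3]=0xAC cont=1 payload=0x2C=44: acc |= 44<<0 -> acc=44 shift=7
  byte[4]=0xC5 cont=1 payload=0x45=69: acc |= 69<<7 -> acc=8876 shift=14
  byte[5]=0x98 cont=1 payload=0x18=24: acc |= 24<<14 -> acc=402092 shift=21
  byte[6]=0x24 cont=0 payload=0x24=36: acc |= 36<<21 -> acc=75899564 shift=28 [end]
Varint 3: bytes[3:7] = AC C5 98 24 -> value 75899564 (4 byte(s))
  byte[7]=0xA6 cont=1 payload=0x26=38: acc |= 38<<0 -> acc=38 shift=7
  byte[8]=0xA9 cont=1 payload=0x29=41: acc |= 41<<7 -> acc=5286 shift=14
  byte[9]=0x3A cont=0 payload=0x3A=58: acc |= 58<<14 -> acc=955558 shift=21 [end]
Varint 4: bytes[7:10] = A6 A9 3A -> value 955558 (3 byte(s))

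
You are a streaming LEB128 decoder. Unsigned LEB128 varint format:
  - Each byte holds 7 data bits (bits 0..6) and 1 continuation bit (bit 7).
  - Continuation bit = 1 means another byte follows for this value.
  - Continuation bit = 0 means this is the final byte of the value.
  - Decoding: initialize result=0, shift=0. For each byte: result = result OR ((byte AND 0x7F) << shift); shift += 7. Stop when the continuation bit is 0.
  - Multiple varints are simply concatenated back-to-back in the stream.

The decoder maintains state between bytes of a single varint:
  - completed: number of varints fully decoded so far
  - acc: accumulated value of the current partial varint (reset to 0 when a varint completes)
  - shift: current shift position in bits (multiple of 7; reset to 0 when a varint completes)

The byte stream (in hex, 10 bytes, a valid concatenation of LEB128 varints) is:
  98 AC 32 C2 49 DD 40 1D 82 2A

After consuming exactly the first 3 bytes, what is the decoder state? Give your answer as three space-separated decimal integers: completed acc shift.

Answer: 1 0 0

Derivation:
byte[0]=0x98 cont=1 payload=0x18: acc |= 24<<0 -> completed=0 acc=24 shift=7
byte[1]=0xAC cont=1 payload=0x2C: acc |= 44<<7 -> completed=0 acc=5656 shift=14
byte[2]=0x32 cont=0 payload=0x32: varint #1 complete (value=824856); reset -> completed=1 acc=0 shift=0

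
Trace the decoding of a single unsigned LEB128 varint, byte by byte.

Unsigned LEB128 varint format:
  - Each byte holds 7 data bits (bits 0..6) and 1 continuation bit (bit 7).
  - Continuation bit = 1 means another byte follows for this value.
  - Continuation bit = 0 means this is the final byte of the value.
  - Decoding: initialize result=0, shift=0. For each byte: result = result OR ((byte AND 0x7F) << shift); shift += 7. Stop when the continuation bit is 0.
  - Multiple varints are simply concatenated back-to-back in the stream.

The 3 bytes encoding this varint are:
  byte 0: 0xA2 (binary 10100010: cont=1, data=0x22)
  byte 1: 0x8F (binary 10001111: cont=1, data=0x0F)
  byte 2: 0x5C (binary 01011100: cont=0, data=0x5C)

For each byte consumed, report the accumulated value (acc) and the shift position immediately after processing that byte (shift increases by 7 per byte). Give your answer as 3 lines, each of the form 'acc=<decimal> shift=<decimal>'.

byte 0=0xA2: payload=0x22=34, contrib = 34<<0 = 34; acc -> 34, shift -> 7
byte 1=0x8F: payload=0x0F=15, contrib = 15<<7 = 1920; acc -> 1954, shift -> 14
byte 2=0x5C: payload=0x5C=92, contrib = 92<<14 = 1507328; acc -> 1509282, shift -> 21

Answer: acc=34 shift=7
acc=1954 shift=14
acc=1509282 shift=21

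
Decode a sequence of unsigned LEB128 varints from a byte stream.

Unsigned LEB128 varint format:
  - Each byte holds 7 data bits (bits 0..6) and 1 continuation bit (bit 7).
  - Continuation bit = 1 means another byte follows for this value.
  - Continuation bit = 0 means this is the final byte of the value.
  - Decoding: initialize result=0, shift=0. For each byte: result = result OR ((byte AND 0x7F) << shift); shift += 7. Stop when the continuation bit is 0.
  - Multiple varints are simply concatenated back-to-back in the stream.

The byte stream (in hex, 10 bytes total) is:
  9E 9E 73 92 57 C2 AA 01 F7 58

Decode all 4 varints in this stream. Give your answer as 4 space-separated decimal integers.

Answer: 1888030 11154 21826 11383

Derivation:
  byte[0]=0x9E cont=1 payload=0x1E=30: acc |= 30<<0 -> acc=30 shift=7
  byte[1]=0x9E cont=1 payload=0x1E=30: acc |= 30<<7 -> acc=3870 shift=14
  byte[2]=0x73 cont=0 payload=0x73=115: acc |= 115<<14 -> acc=1888030 shift=21 [end]
Varint 1: bytes[0:3] = 9E 9E 73 -> value 1888030 (3 byte(s))
  byte[3]=0x92 cont=1 payload=0x12=18: acc |= 18<<0 -> acc=18 shift=7
  byte[4]=0x57 cont=0 payload=0x57=87: acc |= 87<<7 -> acc=11154 shift=14 [end]
Varint 2: bytes[3:5] = 92 57 -> value 11154 (2 byte(s))
  byte[5]=0xC2 cont=1 payload=0x42=66: acc |= 66<<0 -> acc=66 shift=7
  byte[6]=0xAA cont=1 payload=0x2A=42: acc |= 42<<7 -> acc=5442 shift=14
  byte[7]=0x01 cont=0 payload=0x01=1: acc |= 1<<14 -> acc=21826 shift=21 [end]
Varint 3: bytes[5:8] = C2 AA 01 -> value 21826 (3 byte(s))
  byte[8]=0xF7 cont=1 payload=0x77=119: acc |= 119<<0 -> acc=119 shift=7
  byte[9]=0x58 cont=0 payload=0x58=88: acc |= 88<<7 -> acc=11383 shift=14 [end]
Varint 4: bytes[8:10] = F7 58 -> value 11383 (2 byte(s))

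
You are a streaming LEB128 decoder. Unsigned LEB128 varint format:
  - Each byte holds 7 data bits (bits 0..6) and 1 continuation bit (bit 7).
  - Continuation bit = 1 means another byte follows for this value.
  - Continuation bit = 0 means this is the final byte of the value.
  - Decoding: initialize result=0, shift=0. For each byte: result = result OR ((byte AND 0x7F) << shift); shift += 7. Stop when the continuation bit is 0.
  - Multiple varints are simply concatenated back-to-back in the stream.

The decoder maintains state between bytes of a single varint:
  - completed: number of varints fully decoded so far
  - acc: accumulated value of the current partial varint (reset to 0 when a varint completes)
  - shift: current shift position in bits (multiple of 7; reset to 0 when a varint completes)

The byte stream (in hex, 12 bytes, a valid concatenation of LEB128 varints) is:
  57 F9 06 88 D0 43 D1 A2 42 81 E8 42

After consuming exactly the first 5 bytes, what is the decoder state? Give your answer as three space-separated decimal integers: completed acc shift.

byte[0]=0x57 cont=0 payload=0x57: varint #1 complete (value=87); reset -> completed=1 acc=0 shift=0
byte[1]=0xF9 cont=1 payload=0x79: acc |= 121<<0 -> completed=1 acc=121 shift=7
byte[2]=0x06 cont=0 payload=0x06: varint #2 complete (value=889); reset -> completed=2 acc=0 shift=0
byte[3]=0x88 cont=1 payload=0x08: acc |= 8<<0 -> completed=2 acc=8 shift=7
byte[4]=0xD0 cont=1 payload=0x50: acc |= 80<<7 -> completed=2 acc=10248 shift=14

Answer: 2 10248 14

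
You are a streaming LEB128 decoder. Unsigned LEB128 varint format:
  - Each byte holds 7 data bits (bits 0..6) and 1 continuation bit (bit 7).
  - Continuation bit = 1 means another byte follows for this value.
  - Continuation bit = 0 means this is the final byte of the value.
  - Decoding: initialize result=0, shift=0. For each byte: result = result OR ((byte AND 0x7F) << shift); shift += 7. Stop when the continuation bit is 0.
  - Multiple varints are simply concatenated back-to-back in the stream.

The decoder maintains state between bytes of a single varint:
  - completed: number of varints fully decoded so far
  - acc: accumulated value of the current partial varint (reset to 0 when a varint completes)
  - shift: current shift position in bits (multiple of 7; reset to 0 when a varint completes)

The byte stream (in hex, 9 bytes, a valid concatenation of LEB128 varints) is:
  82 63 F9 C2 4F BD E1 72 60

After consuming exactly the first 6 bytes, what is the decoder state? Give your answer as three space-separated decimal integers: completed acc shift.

Answer: 2 61 7

Derivation:
byte[0]=0x82 cont=1 payload=0x02: acc |= 2<<0 -> completed=0 acc=2 shift=7
byte[1]=0x63 cont=0 payload=0x63: varint #1 complete (value=12674); reset -> completed=1 acc=0 shift=0
byte[2]=0xF9 cont=1 payload=0x79: acc |= 121<<0 -> completed=1 acc=121 shift=7
byte[3]=0xC2 cont=1 payload=0x42: acc |= 66<<7 -> completed=1 acc=8569 shift=14
byte[4]=0x4F cont=0 payload=0x4F: varint #2 complete (value=1302905); reset -> completed=2 acc=0 shift=0
byte[5]=0xBD cont=1 payload=0x3D: acc |= 61<<0 -> completed=2 acc=61 shift=7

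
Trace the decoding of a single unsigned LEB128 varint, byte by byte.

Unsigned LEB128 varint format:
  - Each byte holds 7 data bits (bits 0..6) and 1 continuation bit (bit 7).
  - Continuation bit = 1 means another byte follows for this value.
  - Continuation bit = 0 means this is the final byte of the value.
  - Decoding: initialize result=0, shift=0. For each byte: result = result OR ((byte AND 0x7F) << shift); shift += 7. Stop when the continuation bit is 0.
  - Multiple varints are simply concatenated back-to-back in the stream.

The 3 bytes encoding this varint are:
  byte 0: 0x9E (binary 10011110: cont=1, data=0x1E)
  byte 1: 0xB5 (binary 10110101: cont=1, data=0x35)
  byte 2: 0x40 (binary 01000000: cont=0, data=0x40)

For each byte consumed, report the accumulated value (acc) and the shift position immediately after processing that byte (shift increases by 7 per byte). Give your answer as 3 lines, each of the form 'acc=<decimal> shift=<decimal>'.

Answer: acc=30 shift=7
acc=6814 shift=14
acc=1055390 shift=21

Derivation:
byte 0=0x9E: payload=0x1E=30, contrib = 30<<0 = 30; acc -> 30, shift -> 7
byte 1=0xB5: payload=0x35=53, contrib = 53<<7 = 6784; acc -> 6814, shift -> 14
byte 2=0x40: payload=0x40=64, contrib = 64<<14 = 1048576; acc -> 1055390, shift -> 21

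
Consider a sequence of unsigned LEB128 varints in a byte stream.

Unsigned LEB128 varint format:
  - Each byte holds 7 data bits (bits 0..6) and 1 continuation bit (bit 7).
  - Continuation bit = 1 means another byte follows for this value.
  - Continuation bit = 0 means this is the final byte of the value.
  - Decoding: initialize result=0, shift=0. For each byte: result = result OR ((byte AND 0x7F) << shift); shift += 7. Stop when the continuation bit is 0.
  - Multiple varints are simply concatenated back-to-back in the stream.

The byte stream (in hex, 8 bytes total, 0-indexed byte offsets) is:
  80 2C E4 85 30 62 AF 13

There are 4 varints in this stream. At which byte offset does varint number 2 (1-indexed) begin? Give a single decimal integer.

  byte[0]=0x80 cont=1 payload=0x00=0: acc |= 0<<0 -> acc=0 shift=7
  byte[1]=0x2C cont=0 payload=0x2C=44: acc |= 44<<7 -> acc=5632 shift=14 [end]
Varint 1: bytes[0:2] = 80 2C -> value 5632 (2 byte(s))
  byte[2]=0xE4 cont=1 payload=0x64=100: acc |= 100<<0 -> acc=100 shift=7
  byte[3]=0x85 cont=1 payload=0x05=5: acc |= 5<<7 -> acc=740 shift=14
  byte[4]=0x30 cont=0 payload=0x30=48: acc |= 48<<14 -> acc=787172 shift=21 [end]
Varint 2: bytes[2:5] = E4 85 30 -> value 787172 (3 byte(s))
  byte[5]=0x62 cont=0 payload=0x62=98: acc |= 98<<0 -> acc=98 shift=7 [end]
Varint 3: bytes[5:6] = 62 -> value 98 (1 byte(s))
  byte[6]=0xAF cont=1 payload=0x2F=47: acc |= 47<<0 -> acc=47 shift=7
  byte[7]=0x13 cont=0 payload=0x13=19: acc |= 19<<7 -> acc=2479 shift=14 [end]
Varint 4: bytes[6:8] = AF 13 -> value 2479 (2 byte(s))

Answer: 2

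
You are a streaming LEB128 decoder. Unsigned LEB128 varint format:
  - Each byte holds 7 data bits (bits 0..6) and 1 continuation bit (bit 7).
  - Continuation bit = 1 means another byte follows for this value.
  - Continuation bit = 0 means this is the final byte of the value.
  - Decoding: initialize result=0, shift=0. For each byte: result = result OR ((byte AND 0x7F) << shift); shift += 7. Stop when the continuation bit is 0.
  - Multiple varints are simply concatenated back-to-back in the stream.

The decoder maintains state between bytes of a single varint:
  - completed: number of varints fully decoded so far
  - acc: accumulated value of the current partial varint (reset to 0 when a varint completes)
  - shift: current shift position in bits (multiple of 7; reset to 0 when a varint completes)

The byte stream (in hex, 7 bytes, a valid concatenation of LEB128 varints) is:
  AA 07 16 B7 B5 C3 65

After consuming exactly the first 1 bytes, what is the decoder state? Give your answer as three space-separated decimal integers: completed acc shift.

Answer: 0 42 7

Derivation:
byte[0]=0xAA cont=1 payload=0x2A: acc |= 42<<0 -> completed=0 acc=42 shift=7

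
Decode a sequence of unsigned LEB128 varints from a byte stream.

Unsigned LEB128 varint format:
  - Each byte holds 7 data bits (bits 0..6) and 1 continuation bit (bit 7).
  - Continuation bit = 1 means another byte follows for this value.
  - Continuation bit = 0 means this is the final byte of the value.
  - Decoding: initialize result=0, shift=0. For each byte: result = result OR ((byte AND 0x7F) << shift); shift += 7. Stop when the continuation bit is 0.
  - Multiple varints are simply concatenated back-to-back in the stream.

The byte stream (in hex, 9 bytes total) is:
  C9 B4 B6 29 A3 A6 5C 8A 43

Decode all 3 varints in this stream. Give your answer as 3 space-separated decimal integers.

  byte[0]=0xC9 cont=1 payload=0x49=73: acc |= 73<<0 -> acc=73 shift=7
  byte[1]=0xB4 cont=1 payload=0x34=52: acc |= 52<<7 -> acc=6729 shift=14
  byte[2]=0xB6 cont=1 payload=0x36=54: acc |= 54<<14 -> acc=891465 shift=21
  byte[3]=0x29 cont=0 payload=0x29=41: acc |= 41<<21 -> acc=86874697 shift=28 [end]
Varint 1: bytes[0:4] = C9 B4 B6 29 -> value 86874697 (4 byte(s))
  byte[4]=0xA3 cont=1 payload=0x23=35: acc |= 35<<0 -> acc=35 shift=7
  byte[5]=0xA6 cont=1 payload=0x26=38: acc |= 38<<7 -> acc=4899 shift=14
  byte[6]=0x5C cont=0 payload=0x5C=92: acc |= 92<<14 -> acc=1512227 shift=21 [end]
Varint 2: bytes[4:7] = A3 A6 5C -> value 1512227 (3 byte(s))
  byte[7]=0x8A cont=1 payload=0x0A=10: acc |= 10<<0 -> acc=10 shift=7
  byte[8]=0x43 cont=0 payload=0x43=67: acc |= 67<<7 -> acc=8586 shift=14 [end]
Varint 3: bytes[7:9] = 8A 43 -> value 8586 (2 byte(s))

Answer: 86874697 1512227 8586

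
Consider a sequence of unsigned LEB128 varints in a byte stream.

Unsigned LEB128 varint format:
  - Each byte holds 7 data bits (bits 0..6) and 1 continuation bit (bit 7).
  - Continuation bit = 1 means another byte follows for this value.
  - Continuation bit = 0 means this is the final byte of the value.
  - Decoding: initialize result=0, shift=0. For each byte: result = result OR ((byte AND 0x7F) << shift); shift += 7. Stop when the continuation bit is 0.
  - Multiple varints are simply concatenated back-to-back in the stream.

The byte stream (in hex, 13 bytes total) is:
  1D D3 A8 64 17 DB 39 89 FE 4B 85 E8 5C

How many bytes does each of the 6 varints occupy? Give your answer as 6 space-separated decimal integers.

Answer: 1 3 1 2 3 3

Derivation:
  byte[0]=0x1D cont=0 payload=0x1D=29: acc |= 29<<0 -> acc=29 shift=7 [end]
Varint 1: bytes[0:1] = 1D -> value 29 (1 byte(s))
  byte[1]=0xD3 cont=1 payload=0x53=83: acc |= 83<<0 -> acc=83 shift=7
  byte[2]=0xA8 cont=1 payload=0x28=40: acc |= 40<<7 -> acc=5203 shift=14
  byte[3]=0x64 cont=0 payload=0x64=100: acc |= 100<<14 -> acc=1643603 shift=21 [end]
Varint 2: bytes[1:4] = D3 A8 64 -> value 1643603 (3 byte(s))
  byte[4]=0x17 cont=0 payload=0x17=23: acc |= 23<<0 -> acc=23 shift=7 [end]
Varint 3: bytes[4:5] = 17 -> value 23 (1 byte(s))
  byte[5]=0xDB cont=1 payload=0x5B=91: acc |= 91<<0 -> acc=91 shift=7
  byte[6]=0x39 cont=0 payload=0x39=57: acc |= 57<<7 -> acc=7387 shift=14 [end]
Varint 4: bytes[5:7] = DB 39 -> value 7387 (2 byte(s))
  byte[7]=0x89 cont=1 payload=0x09=9: acc |= 9<<0 -> acc=9 shift=7
  byte[8]=0xFE cont=1 payload=0x7E=126: acc |= 126<<7 -> acc=16137 shift=14
  byte[9]=0x4B cont=0 payload=0x4B=75: acc |= 75<<14 -> acc=1244937 shift=21 [end]
Varint 5: bytes[7:10] = 89 FE 4B -> value 1244937 (3 byte(s))
  byte[10]=0x85 cont=1 payload=0x05=5: acc |= 5<<0 -> acc=5 shift=7
  byte[11]=0xE8 cont=1 payload=0x68=104: acc |= 104<<7 -> acc=13317 shift=14
  byte[12]=0x5C cont=0 payload=0x5C=92: acc |= 92<<14 -> acc=1520645 shift=21 [end]
Varint 6: bytes[10:13] = 85 E8 5C -> value 1520645 (3 byte(s))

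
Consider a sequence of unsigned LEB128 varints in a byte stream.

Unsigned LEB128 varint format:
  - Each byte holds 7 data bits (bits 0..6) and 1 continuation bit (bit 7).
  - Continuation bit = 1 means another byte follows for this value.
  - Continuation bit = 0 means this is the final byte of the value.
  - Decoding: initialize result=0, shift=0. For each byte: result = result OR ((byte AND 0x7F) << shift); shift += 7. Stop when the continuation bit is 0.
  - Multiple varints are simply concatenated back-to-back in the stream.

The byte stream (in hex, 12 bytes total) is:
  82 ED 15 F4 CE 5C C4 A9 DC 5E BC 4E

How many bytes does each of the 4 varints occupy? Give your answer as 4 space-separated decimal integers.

Answer: 3 3 4 2

Derivation:
  byte[0]=0x82 cont=1 payload=0x02=2: acc |= 2<<0 -> acc=2 shift=7
  byte[1]=0xED cont=1 payload=0x6D=109: acc |= 109<<7 -> acc=13954 shift=14
  byte[2]=0x15 cont=0 payload=0x15=21: acc |= 21<<14 -> acc=358018 shift=21 [end]
Varint 1: bytes[0:3] = 82 ED 15 -> value 358018 (3 byte(s))
  byte[3]=0xF4 cont=1 payload=0x74=116: acc |= 116<<0 -> acc=116 shift=7
  byte[4]=0xCE cont=1 payload=0x4E=78: acc |= 78<<7 -> acc=10100 shift=14
  byte[5]=0x5C cont=0 payload=0x5C=92: acc |= 92<<14 -> acc=1517428 shift=21 [end]
Varint 2: bytes[3:6] = F4 CE 5C -> value 1517428 (3 byte(s))
  byte[6]=0xC4 cont=1 payload=0x44=68: acc |= 68<<0 -> acc=68 shift=7
  byte[7]=0xA9 cont=1 payload=0x29=41: acc |= 41<<7 -> acc=5316 shift=14
  byte[8]=0xDC cont=1 payload=0x5C=92: acc |= 92<<14 -> acc=1512644 shift=21
  byte[9]=0x5E cont=0 payload=0x5E=94: acc |= 94<<21 -> acc=198644932 shift=28 [end]
Varint 3: bytes[6:10] = C4 A9 DC 5E -> value 198644932 (4 byte(s))
  byte[10]=0xBC cont=1 payload=0x3C=60: acc |= 60<<0 -> acc=60 shift=7
  byte[11]=0x4E cont=0 payload=0x4E=78: acc |= 78<<7 -> acc=10044 shift=14 [end]
Varint 4: bytes[10:12] = BC 4E -> value 10044 (2 byte(s))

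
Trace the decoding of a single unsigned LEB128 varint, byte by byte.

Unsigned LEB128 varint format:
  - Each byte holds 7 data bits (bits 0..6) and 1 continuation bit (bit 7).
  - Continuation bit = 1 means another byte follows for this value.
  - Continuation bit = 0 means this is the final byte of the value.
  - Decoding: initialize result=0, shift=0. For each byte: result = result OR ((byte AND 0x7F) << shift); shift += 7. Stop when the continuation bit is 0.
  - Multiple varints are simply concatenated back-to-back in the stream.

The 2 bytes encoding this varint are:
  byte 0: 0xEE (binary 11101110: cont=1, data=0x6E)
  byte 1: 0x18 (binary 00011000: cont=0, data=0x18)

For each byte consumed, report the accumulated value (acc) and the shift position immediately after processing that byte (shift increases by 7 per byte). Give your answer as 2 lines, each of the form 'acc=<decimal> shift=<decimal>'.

byte 0=0xEE: payload=0x6E=110, contrib = 110<<0 = 110; acc -> 110, shift -> 7
byte 1=0x18: payload=0x18=24, contrib = 24<<7 = 3072; acc -> 3182, shift -> 14

Answer: acc=110 shift=7
acc=3182 shift=14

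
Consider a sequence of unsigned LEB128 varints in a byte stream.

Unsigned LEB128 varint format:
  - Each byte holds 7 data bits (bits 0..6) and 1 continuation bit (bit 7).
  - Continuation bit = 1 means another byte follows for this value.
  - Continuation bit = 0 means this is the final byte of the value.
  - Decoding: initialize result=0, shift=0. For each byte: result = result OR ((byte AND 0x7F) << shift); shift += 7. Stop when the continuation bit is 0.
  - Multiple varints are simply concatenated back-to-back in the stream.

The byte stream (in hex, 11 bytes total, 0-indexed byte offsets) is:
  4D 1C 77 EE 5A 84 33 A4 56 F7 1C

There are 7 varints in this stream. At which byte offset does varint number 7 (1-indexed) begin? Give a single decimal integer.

  byte[0]=0x4D cont=0 payload=0x4D=77: acc |= 77<<0 -> acc=77 shift=7 [end]
Varint 1: bytes[0:1] = 4D -> value 77 (1 byte(s))
  byte[1]=0x1C cont=0 payload=0x1C=28: acc |= 28<<0 -> acc=28 shift=7 [end]
Varint 2: bytes[1:2] = 1C -> value 28 (1 byte(s))
  byte[2]=0x77 cont=0 payload=0x77=119: acc |= 119<<0 -> acc=119 shift=7 [end]
Varint 3: bytes[2:3] = 77 -> value 119 (1 byte(s))
  byte[3]=0xEE cont=1 payload=0x6E=110: acc |= 110<<0 -> acc=110 shift=7
  byte[4]=0x5A cont=0 payload=0x5A=90: acc |= 90<<7 -> acc=11630 shift=14 [end]
Varint 4: bytes[3:5] = EE 5A -> value 11630 (2 byte(s))
  byte[5]=0x84 cont=1 payload=0x04=4: acc |= 4<<0 -> acc=4 shift=7
  byte[6]=0x33 cont=0 payload=0x33=51: acc |= 51<<7 -> acc=6532 shift=14 [end]
Varint 5: bytes[5:7] = 84 33 -> value 6532 (2 byte(s))
  byte[7]=0xA4 cont=1 payload=0x24=36: acc |= 36<<0 -> acc=36 shift=7
  byte[8]=0x56 cont=0 payload=0x56=86: acc |= 86<<7 -> acc=11044 shift=14 [end]
Varint 6: bytes[7:9] = A4 56 -> value 11044 (2 byte(s))
  byte[9]=0xF7 cont=1 payload=0x77=119: acc |= 119<<0 -> acc=119 shift=7
  byte[10]=0x1C cont=0 payload=0x1C=28: acc |= 28<<7 -> acc=3703 shift=14 [end]
Varint 7: bytes[9:11] = F7 1C -> value 3703 (2 byte(s))

Answer: 9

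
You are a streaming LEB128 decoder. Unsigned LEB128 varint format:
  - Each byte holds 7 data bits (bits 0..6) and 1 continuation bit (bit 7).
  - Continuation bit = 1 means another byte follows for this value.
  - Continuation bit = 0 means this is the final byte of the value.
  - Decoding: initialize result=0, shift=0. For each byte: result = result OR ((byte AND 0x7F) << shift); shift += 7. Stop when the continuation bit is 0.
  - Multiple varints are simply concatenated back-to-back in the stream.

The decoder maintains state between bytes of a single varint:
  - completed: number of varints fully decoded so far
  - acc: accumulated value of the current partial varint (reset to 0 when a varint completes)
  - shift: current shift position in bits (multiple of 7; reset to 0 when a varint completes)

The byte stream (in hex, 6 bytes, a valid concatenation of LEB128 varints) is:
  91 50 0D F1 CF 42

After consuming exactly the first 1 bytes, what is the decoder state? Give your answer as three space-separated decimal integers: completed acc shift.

byte[0]=0x91 cont=1 payload=0x11: acc |= 17<<0 -> completed=0 acc=17 shift=7

Answer: 0 17 7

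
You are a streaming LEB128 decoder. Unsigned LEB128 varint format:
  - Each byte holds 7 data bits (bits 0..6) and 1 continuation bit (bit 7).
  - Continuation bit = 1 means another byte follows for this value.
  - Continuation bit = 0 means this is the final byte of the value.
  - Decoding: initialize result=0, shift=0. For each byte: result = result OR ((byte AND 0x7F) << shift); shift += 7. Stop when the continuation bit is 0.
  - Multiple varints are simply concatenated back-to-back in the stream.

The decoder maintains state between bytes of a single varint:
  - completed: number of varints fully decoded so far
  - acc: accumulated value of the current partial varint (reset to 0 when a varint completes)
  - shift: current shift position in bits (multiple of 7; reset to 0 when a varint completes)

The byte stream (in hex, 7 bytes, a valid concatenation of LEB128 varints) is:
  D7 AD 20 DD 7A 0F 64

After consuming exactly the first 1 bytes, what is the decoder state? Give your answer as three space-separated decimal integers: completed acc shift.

byte[0]=0xD7 cont=1 payload=0x57: acc |= 87<<0 -> completed=0 acc=87 shift=7

Answer: 0 87 7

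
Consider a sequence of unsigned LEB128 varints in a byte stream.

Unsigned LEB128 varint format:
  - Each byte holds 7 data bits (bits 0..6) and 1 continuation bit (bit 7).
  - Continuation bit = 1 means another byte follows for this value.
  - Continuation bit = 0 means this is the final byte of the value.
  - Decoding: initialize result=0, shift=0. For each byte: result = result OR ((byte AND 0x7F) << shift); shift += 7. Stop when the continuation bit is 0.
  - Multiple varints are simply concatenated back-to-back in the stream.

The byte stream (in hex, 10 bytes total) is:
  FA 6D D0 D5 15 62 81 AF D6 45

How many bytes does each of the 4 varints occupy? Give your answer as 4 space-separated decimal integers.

Answer: 2 3 1 4

Derivation:
  byte[0]=0xFA cont=1 payload=0x7A=122: acc |= 122<<0 -> acc=122 shift=7
  byte[1]=0x6D cont=0 payload=0x6D=109: acc |= 109<<7 -> acc=14074 shift=14 [end]
Varint 1: bytes[0:2] = FA 6D -> value 14074 (2 byte(s))
  byte[2]=0xD0 cont=1 payload=0x50=80: acc |= 80<<0 -> acc=80 shift=7
  byte[3]=0xD5 cont=1 payload=0x55=85: acc |= 85<<7 -> acc=10960 shift=14
  byte[4]=0x15 cont=0 payload=0x15=21: acc |= 21<<14 -> acc=355024 shift=21 [end]
Varint 2: bytes[2:5] = D0 D5 15 -> value 355024 (3 byte(s))
  byte[5]=0x62 cont=0 payload=0x62=98: acc |= 98<<0 -> acc=98 shift=7 [end]
Varint 3: bytes[5:6] = 62 -> value 98 (1 byte(s))
  byte[6]=0x81 cont=1 payload=0x01=1: acc |= 1<<0 -> acc=1 shift=7
  byte[7]=0xAF cont=1 payload=0x2F=47: acc |= 47<<7 -> acc=6017 shift=14
  byte[8]=0xD6 cont=1 payload=0x56=86: acc |= 86<<14 -> acc=1415041 shift=21
  byte[9]=0x45 cont=0 payload=0x45=69: acc |= 69<<21 -> acc=146118529 shift=28 [end]
Varint 4: bytes[6:10] = 81 AF D6 45 -> value 146118529 (4 byte(s))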